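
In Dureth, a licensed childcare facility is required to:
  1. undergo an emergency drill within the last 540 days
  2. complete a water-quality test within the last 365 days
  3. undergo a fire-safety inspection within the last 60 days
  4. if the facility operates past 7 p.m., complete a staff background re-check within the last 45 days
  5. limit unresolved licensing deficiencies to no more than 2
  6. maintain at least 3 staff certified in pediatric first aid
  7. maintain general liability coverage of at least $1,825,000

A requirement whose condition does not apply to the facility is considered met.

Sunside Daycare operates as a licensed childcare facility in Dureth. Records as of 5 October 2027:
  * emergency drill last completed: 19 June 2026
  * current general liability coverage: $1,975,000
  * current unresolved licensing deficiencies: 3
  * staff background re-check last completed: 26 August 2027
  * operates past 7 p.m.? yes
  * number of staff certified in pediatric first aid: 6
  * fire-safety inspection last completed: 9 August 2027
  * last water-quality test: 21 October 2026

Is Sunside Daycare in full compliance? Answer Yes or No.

No

1. emergency drill 473 days ago vs limit 540 → met
2. water-quality test 349 days ago vs limit 365 → met
3. fire-safety inspection 57 days ago vs limit 60 → met
4. condition 'operates past 7 p.m.' holds; staff background re-check 40 days ago vs limit 45 → met
5. unresolved licensing deficiencies 3 > 2 → not met
6. staff certified in pediatric first aid 6 ≥ 3 → met
7. general liability coverage $1,975,000 ≥ $1,825,000 → met
Not met: 5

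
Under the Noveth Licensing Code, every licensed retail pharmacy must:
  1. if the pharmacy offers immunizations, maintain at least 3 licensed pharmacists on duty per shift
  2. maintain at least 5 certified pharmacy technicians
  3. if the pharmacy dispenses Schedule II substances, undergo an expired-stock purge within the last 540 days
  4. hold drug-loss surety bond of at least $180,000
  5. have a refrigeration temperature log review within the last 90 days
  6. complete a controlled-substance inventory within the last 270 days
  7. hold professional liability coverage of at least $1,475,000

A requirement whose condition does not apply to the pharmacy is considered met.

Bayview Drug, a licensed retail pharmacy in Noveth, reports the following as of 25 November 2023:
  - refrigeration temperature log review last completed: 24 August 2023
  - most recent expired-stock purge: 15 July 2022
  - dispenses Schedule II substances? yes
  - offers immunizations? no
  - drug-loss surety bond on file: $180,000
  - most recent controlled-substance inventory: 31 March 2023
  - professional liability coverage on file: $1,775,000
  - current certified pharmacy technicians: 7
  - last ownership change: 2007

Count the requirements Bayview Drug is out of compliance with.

1. condition 'offers immunizations' does not hold → requirement n/a → met
2. certified pharmacy technicians 7 ≥ 5 → met
3. condition 'dispenses Schedule II substances' holds; expired-stock purge 498 days ago vs limit 540 → met
4. drug-loss surety bond $180,000 ≥ $180,000 → met
5. refrigeration temperature log review 93 days ago vs limit 90 → not met
6. controlled-substance inventory 239 days ago vs limit 270 → met
7. professional liability coverage $1,775,000 ≥ $1,475,000 → met
Not met: 1 of 7

1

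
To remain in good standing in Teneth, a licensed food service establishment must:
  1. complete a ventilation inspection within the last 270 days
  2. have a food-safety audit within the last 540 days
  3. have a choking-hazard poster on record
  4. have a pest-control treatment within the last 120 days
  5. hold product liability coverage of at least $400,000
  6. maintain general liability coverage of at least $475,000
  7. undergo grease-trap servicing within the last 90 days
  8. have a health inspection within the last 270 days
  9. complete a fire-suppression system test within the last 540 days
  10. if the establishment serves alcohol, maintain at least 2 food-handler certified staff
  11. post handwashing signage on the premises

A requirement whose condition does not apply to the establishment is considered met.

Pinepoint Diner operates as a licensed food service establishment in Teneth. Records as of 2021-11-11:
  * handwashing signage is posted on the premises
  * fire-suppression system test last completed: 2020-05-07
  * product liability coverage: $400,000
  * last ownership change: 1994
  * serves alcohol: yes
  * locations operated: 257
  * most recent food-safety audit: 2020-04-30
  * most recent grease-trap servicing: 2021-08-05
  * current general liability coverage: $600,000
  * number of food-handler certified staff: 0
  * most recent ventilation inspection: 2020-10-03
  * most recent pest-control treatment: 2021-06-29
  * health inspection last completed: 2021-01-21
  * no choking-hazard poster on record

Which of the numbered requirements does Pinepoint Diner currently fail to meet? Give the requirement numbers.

1. ventilation inspection 404 days ago vs limit 270 → not met
2. food-safety audit 560 days ago vs limit 540 → not met
3. choking-hazard poster absent → not met
4. pest-control treatment 135 days ago vs limit 120 → not met
5. product liability coverage $400,000 ≥ $400,000 → met
6. general liability coverage $600,000 ≥ $475,000 → met
7. grease-trap servicing 98 days ago vs limit 90 → not met
8. health inspection 294 days ago vs limit 270 → not met
9. fire-suppression system test 553 days ago vs limit 540 → not met
10. condition 'serves alcohol' holds; food-handler certified staff 0 < 2 → not met
11. handwashing signage present → met
Not met: 1, 2, 3, 4, 7, 8, 9, 10

1, 2, 3, 4, 7, 8, 9, 10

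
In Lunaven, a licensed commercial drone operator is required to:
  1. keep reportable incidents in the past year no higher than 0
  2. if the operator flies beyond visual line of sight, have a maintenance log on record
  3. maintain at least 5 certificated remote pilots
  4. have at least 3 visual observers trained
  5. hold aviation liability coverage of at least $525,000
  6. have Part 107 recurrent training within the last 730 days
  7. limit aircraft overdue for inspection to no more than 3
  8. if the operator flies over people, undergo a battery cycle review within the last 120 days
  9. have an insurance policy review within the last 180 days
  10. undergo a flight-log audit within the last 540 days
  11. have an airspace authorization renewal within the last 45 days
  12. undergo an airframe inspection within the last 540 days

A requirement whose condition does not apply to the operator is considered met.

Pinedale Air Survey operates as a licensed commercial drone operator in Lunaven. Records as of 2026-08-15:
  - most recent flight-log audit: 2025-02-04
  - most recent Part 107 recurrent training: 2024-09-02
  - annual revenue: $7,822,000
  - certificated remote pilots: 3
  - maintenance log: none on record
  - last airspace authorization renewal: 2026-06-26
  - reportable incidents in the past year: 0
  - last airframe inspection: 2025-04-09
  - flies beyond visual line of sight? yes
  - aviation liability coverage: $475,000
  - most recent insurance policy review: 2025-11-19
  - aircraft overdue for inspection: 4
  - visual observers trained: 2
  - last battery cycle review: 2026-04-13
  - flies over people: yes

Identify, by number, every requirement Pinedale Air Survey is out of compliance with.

2, 3, 4, 5, 7, 8, 9, 10, 11

1. reportable incidents in the past year 0 ≤ 0 → met
2. condition 'flies beyond visual line of sight' holds; maintenance log absent → not met
3. certificated remote pilots 3 < 5 → not met
4. visual observers trained 2 < 3 → not met
5. aviation liability coverage $475,000 < $525,000 → not met
6. Part 107 recurrent training 712 days ago vs limit 730 → met
7. aircraft overdue for inspection 4 > 3 → not met
8. condition 'flies over people' holds; battery cycle review 124 days ago vs limit 120 → not met
9. insurance policy review 269 days ago vs limit 180 → not met
10. flight-log audit 557 days ago vs limit 540 → not met
11. airspace authorization renewal 50 days ago vs limit 45 → not met
12. airframe inspection 493 days ago vs limit 540 → met
Not met: 2, 3, 4, 5, 7, 8, 9, 10, 11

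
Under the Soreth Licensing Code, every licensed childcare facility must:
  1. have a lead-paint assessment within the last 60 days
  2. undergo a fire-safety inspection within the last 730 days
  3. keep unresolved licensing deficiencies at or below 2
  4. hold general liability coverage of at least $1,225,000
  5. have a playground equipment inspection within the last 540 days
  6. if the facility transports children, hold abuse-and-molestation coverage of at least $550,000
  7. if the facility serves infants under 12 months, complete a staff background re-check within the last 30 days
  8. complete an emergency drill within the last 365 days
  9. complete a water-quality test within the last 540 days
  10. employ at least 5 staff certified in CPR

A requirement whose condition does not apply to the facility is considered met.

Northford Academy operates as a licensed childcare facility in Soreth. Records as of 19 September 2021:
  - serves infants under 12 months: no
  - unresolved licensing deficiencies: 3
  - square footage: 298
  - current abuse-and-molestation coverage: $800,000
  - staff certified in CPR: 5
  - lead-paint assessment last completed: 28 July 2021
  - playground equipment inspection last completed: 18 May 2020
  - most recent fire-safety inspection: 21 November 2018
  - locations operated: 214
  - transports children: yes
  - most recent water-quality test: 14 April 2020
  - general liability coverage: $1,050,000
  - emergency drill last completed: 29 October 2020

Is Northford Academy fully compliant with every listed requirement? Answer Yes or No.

1. lead-paint assessment 53 days ago vs limit 60 → met
2. fire-safety inspection 1033 days ago vs limit 730 → not met
3. unresolved licensing deficiencies 3 > 2 → not met
4. general liability coverage $1,050,000 < $1,225,000 → not met
5. playground equipment inspection 489 days ago vs limit 540 → met
6. condition 'transports children' holds; abuse-and-molestation coverage $800,000 ≥ $550,000 → met
7. condition 'serves infants under 12 months' does not hold → requirement n/a → met
8. emergency drill 325 days ago vs limit 365 → met
9. water-quality test 523 days ago vs limit 540 → met
10. staff certified in CPR 5 ≥ 5 → met
Not met: 2, 3, 4

No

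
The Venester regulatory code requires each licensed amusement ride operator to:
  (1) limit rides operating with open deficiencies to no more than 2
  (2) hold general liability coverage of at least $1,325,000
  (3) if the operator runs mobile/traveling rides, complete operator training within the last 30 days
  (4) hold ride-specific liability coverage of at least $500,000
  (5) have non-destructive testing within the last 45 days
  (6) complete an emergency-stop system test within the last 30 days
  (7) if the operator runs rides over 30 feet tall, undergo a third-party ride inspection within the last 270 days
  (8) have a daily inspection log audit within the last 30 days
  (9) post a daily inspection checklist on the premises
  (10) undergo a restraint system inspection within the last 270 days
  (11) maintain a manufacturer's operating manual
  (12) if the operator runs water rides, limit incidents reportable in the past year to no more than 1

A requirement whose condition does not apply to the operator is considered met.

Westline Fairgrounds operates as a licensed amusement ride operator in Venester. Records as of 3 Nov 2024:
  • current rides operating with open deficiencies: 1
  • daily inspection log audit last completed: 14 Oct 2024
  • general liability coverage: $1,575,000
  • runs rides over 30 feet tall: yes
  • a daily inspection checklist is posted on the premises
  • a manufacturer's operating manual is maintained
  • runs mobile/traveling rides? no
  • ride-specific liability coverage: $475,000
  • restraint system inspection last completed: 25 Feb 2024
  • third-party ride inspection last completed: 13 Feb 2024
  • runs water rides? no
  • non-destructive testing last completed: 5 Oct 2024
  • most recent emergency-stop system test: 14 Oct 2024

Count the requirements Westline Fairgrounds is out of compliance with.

1

1. rides operating with open deficiencies 1 ≤ 2 → met
2. general liability coverage $1,575,000 ≥ $1,325,000 → met
3. condition 'runs mobile/traveling rides' does not hold → requirement n/a → met
4. ride-specific liability coverage $475,000 < $500,000 → not met
5. non-destructive testing 29 days ago vs limit 45 → met
6. emergency-stop system test 20 days ago vs limit 30 → met
7. condition 'runs rides over 30 feet tall' holds; third-party ride inspection 264 days ago vs limit 270 → met
8. daily inspection log audit 20 days ago vs limit 30 → met
9. daily inspection checklist present → met
10. restraint system inspection 252 days ago vs limit 270 → met
11. manufacturer's operating manual present → met
12. condition 'runs water rides' does not hold → requirement n/a → met
Not met: 1 of 12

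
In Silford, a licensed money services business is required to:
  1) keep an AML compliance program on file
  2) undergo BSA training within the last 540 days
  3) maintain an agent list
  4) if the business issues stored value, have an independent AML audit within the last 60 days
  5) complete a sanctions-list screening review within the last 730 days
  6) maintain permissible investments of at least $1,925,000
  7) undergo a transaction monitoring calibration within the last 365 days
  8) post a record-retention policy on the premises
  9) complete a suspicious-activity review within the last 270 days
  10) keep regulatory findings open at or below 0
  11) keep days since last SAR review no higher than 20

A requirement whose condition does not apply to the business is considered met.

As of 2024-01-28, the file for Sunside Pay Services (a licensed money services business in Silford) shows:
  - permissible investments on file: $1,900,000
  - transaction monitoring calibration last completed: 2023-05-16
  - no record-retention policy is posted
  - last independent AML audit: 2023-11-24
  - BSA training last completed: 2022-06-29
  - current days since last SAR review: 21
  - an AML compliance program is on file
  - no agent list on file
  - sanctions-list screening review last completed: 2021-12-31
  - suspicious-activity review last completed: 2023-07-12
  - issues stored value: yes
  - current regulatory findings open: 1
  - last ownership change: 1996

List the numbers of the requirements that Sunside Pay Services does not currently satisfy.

2, 3, 4, 5, 6, 8, 10, 11

1. AML compliance program present → met
2. BSA training 578 days ago vs limit 540 → not met
3. agent list absent → not met
4. condition 'issues stored value' holds; independent AML audit 65 days ago vs limit 60 → not met
5. sanctions-list screening review 758 days ago vs limit 730 → not met
6. permissible investments $1,900,000 < $1,925,000 → not met
7. transaction monitoring calibration 257 days ago vs limit 365 → met
8. record-retention policy absent → not met
9. suspicious-activity review 200 days ago vs limit 270 → met
10. regulatory findings open 1 > 0 → not met
11. days since last SAR review 21 > 20 → not met
Not met: 2, 3, 4, 5, 6, 8, 10, 11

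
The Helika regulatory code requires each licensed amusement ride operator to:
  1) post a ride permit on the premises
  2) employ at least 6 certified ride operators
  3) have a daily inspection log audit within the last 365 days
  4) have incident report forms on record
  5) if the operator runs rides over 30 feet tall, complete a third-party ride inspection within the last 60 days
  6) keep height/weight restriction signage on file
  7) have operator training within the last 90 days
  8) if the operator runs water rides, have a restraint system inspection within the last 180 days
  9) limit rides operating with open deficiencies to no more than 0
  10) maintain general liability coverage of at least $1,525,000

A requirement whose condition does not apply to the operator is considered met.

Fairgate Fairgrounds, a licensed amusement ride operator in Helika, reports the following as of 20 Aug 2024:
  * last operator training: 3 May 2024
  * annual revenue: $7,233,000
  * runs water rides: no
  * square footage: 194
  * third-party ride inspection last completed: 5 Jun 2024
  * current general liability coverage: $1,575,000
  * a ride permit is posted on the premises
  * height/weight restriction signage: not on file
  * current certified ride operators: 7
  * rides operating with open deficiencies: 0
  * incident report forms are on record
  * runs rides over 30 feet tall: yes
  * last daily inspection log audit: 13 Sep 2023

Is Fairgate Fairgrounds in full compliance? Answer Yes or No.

1. ride permit present → met
2. certified ride operators 7 ≥ 6 → met
3. daily inspection log audit 342 days ago vs limit 365 → met
4. incident report forms present → met
5. condition 'runs rides over 30 feet tall' holds; third-party ride inspection 76 days ago vs limit 60 → not met
6. height/weight restriction signage absent → not met
7. operator training 109 days ago vs limit 90 → not met
8. condition 'runs water rides' does not hold → requirement n/a → met
9. rides operating with open deficiencies 0 ≤ 0 → met
10. general liability coverage $1,575,000 ≥ $1,525,000 → met
Not met: 5, 6, 7

No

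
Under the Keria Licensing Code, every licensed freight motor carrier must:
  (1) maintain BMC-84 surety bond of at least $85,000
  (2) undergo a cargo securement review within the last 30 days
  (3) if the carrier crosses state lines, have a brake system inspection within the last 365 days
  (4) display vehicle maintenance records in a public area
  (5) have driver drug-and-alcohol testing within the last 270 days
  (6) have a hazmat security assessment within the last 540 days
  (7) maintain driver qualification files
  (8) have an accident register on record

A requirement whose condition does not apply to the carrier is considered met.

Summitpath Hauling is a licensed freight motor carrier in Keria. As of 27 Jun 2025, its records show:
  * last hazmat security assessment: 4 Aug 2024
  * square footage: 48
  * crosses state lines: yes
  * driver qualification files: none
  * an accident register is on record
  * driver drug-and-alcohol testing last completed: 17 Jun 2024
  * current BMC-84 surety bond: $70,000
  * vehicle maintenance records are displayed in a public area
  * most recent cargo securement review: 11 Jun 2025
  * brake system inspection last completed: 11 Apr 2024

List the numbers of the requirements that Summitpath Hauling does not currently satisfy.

1. BMC-84 surety bond $70,000 < $85,000 → not met
2. cargo securement review 16 days ago vs limit 30 → met
3. condition 'crosses state lines' holds; brake system inspection 442 days ago vs limit 365 → not met
4. vehicle maintenance records present → met
5. driver drug-and-alcohol testing 375 days ago vs limit 270 → not met
6. hazmat security assessment 327 days ago vs limit 540 → met
7. driver qualification files absent → not met
8. accident register present → met
Not met: 1, 3, 5, 7

1, 3, 5, 7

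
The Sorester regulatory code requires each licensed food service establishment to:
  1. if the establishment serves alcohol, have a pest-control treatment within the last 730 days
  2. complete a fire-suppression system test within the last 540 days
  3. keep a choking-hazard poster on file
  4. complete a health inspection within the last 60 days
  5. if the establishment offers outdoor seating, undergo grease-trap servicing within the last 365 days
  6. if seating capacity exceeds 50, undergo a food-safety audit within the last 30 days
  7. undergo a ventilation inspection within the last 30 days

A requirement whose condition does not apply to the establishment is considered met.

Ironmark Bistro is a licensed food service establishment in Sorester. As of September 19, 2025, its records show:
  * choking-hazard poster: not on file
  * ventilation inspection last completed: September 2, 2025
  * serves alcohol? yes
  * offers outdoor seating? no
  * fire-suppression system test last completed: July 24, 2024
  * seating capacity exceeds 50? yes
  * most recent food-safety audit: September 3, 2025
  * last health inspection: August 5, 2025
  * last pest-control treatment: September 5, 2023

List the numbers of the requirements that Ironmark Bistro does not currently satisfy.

1, 3

1. condition 'serves alcohol' holds; pest-control treatment 745 days ago vs limit 730 → not met
2. fire-suppression system test 422 days ago vs limit 540 → met
3. choking-hazard poster absent → not met
4. health inspection 45 days ago vs limit 60 → met
5. condition 'offers outdoor seating' does not hold → requirement n/a → met
6. condition 'seating capacity exceeds 50' holds; food-safety audit 16 days ago vs limit 30 → met
7. ventilation inspection 17 days ago vs limit 30 → met
Not met: 1, 3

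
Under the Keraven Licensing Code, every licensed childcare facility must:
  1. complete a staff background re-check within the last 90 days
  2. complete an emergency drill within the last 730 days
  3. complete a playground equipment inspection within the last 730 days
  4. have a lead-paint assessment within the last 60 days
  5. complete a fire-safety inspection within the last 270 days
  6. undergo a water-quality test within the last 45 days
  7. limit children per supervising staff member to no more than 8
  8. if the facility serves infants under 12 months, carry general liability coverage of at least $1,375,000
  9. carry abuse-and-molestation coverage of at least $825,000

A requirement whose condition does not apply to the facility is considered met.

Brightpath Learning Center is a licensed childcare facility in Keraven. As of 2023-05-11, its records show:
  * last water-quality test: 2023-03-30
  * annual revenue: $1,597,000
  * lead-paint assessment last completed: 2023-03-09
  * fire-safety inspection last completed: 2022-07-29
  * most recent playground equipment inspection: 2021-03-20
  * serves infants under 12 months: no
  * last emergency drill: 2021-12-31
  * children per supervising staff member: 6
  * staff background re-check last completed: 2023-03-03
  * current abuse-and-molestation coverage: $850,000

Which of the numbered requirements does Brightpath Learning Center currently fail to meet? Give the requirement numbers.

1. staff background re-check 69 days ago vs limit 90 → met
2. emergency drill 496 days ago vs limit 730 → met
3. playground equipment inspection 782 days ago vs limit 730 → not met
4. lead-paint assessment 63 days ago vs limit 60 → not met
5. fire-safety inspection 286 days ago vs limit 270 → not met
6. water-quality test 42 days ago vs limit 45 → met
7. children per supervising staff member 6 ≤ 8 → met
8. condition 'serves infants under 12 months' does not hold → requirement n/a → met
9. abuse-and-molestation coverage $850,000 ≥ $825,000 → met
Not met: 3, 4, 5

3, 4, 5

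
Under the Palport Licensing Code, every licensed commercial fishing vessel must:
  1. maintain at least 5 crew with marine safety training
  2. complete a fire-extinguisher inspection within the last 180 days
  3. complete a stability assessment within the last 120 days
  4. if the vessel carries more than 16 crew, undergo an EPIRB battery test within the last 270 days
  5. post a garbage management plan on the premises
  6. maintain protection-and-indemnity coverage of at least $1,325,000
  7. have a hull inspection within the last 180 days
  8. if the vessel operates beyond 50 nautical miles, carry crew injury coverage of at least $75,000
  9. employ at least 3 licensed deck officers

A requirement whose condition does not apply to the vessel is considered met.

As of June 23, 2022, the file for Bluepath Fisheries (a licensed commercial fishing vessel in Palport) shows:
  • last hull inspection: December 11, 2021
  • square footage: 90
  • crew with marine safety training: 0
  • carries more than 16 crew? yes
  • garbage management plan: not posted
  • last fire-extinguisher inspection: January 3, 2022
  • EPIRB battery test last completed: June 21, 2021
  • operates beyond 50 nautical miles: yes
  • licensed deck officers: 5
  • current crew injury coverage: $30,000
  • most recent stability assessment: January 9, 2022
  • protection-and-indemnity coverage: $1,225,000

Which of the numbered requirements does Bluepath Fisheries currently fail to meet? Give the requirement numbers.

1, 3, 4, 5, 6, 7, 8

1. crew with marine safety training 0 < 5 → not met
2. fire-extinguisher inspection 171 days ago vs limit 180 → met
3. stability assessment 165 days ago vs limit 120 → not met
4. condition 'carries more than 16 crew' holds; EPIRB battery test 367 days ago vs limit 270 → not met
5. garbage management plan absent → not met
6. protection-and-indemnity coverage $1,225,000 < $1,325,000 → not met
7. hull inspection 194 days ago vs limit 180 → not met
8. condition 'operates beyond 50 nautical miles' holds; crew injury coverage $30,000 < $75,000 → not met
9. licensed deck officers 5 ≥ 3 → met
Not met: 1, 3, 4, 5, 6, 7, 8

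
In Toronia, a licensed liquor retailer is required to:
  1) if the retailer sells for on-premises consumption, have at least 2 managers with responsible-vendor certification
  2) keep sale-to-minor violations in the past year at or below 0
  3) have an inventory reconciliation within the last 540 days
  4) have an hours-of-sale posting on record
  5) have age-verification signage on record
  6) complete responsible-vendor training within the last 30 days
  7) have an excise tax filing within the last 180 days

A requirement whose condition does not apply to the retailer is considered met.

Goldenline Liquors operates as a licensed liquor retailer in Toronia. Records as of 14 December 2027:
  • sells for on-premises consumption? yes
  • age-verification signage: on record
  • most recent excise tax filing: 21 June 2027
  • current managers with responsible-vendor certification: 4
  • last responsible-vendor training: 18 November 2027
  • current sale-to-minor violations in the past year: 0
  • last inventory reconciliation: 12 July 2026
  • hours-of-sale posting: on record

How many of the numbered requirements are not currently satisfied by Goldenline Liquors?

0

1. condition 'sells for on-premises consumption' holds; managers with responsible-vendor certification 4 ≥ 2 → met
2. sale-to-minor violations in the past year 0 ≤ 0 → met
3. inventory reconciliation 520 days ago vs limit 540 → met
4. hours-of-sale posting present → met
5. age-verification signage present → met
6. responsible-vendor training 26 days ago vs limit 30 → met
7. excise tax filing 176 days ago vs limit 180 → met
Not met: 0 of 7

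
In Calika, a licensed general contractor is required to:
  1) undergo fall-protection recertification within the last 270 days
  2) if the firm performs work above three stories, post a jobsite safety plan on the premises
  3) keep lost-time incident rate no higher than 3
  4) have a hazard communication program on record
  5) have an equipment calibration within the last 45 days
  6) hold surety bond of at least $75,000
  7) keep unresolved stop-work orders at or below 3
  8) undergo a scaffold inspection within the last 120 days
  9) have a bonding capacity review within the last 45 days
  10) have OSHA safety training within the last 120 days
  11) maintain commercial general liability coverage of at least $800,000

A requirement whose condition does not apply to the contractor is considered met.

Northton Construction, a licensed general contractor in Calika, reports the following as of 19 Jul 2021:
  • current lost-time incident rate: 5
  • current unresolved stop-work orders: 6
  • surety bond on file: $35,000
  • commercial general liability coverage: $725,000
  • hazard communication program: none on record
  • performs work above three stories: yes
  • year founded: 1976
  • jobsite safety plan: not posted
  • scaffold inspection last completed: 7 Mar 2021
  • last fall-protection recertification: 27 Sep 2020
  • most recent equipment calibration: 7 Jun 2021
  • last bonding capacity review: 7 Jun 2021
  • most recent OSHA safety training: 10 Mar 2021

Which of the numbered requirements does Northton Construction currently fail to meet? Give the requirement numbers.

1. fall-protection recertification 295 days ago vs limit 270 → not met
2. condition 'performs work above three stories' holds; jobsite safety plan absent → not met
3. lost-time incident rate 5 > 3 → not met
4. hazard communication program absent → not met
5. equipment calibration 42 days ago vs limit 45 → met
6. surety bond $35,000 < $75,000 → not met
7. unresolved stop-work orders 6 > 3 → not met
8. scaffold inspection 134 days ago vs limit 120 → not met
9. bonding capacity review 42 days ago vs limit 45 → met
10. OSHA safety training 131 days ago vs limit 120 → not met
11. commercial general liability coverage $725,000 < $800,000 → not met
Not met: 1, 2, 3, 4, 6, 7, 8, 10, 11

1, 2, 3, 4, 6, 7, 8, 10, 11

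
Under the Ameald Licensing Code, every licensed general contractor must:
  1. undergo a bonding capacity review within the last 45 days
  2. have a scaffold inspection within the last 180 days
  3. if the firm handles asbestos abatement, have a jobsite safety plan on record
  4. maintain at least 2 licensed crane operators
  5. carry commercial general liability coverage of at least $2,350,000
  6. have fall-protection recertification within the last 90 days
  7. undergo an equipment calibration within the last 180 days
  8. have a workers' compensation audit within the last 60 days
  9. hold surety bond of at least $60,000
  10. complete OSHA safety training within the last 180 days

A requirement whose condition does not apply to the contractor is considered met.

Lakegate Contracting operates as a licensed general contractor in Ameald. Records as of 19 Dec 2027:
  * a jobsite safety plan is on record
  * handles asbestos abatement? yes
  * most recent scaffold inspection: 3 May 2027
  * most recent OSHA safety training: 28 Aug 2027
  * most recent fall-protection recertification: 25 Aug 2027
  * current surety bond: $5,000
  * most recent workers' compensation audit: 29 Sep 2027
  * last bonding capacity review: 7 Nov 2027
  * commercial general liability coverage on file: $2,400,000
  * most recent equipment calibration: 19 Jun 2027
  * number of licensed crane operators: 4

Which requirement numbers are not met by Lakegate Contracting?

1. bonding capacity review 42 days ago vs limit 45 → met
2. scaffold inspection 230 days ago vs limit 180 → not met
3. condition 'handles asbestos abatement' holds; jobsite safety plan present → met
4. licensed crane operators 4 ≥ 2 → met
5. commercial general liability coverage $2,400,000 ≥ $2,350,000 → met
6. fall-protection recertification 116 days ago vs limit 90 → not met
7. equipment calibration 183 days ago vs limit 180 → not met
8. workers' compensation audit 81 days ago vs limit 60 → not met
9. surety bond $5,000 < $60,000 → not met
10. OSHA safety training 113 days ago vs limit 180 → met
Not met: 2, 6, 7, 8, 9

2, 6, 7, 8, 9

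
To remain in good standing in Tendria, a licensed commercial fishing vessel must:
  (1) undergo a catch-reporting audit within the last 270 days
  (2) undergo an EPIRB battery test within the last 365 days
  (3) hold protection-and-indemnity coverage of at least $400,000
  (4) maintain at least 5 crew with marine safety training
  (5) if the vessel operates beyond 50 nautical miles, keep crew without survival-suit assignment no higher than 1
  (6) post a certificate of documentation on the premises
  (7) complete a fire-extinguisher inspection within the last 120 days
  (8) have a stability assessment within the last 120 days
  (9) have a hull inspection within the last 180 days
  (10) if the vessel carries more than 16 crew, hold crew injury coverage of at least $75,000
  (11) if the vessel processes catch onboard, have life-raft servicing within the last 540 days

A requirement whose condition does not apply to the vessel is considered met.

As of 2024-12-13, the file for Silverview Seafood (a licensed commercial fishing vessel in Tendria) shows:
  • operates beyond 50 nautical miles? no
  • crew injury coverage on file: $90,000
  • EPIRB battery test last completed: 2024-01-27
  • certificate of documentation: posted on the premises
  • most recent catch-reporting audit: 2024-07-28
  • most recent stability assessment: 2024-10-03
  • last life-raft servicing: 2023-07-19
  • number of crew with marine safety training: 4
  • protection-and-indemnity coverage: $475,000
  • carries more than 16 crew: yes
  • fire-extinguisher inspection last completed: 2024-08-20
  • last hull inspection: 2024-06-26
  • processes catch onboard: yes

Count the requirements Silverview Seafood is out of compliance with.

1. catch-reporting audit 138 days ago vs limit 270 → met
2. EPIRB battery test 321 days ago vs limit 365 → met
3. protection-and-indemnity coverage $475,000 ≥ $400,000 → met
4. crew with marine safety training 4 < 5 → not met
5. condition 'operates beyond 50 nautical miles' does not hold → requirement n/a → met
6. certificate of documentation present → met
7. fire-extinguisher inspection 115 days ago vs limit 120 → met
8. stability assessment 71 days ago vs limit 120 → met
9. hull inspection 170 days ago vs limit 180 → met
10. condition 'carries more than 16 crew' holds; crew injury coverage $90,000 ≥ $75,000 → met
11. condition 'processes catch onboard' holds; life-raft servicing 513 days ago vs limit 540 → met
Not met: 1 of 11

1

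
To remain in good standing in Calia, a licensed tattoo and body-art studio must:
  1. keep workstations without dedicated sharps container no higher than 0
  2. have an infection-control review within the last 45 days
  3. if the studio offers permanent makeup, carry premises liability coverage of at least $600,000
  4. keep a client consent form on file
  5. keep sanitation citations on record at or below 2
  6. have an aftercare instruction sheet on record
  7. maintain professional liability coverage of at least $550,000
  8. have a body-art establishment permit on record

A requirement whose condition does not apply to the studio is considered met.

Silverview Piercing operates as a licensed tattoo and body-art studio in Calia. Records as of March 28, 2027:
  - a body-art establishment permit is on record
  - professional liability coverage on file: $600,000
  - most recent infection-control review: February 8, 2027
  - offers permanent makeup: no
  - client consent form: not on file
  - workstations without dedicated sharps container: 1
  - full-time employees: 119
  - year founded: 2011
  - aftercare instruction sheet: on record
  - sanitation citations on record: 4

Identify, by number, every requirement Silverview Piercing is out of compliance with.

1, 2, 4, 5

1. workstations without dedicated sharps container 1 > 0 → not met
2. infection-control review 48 days ago vs limit 45 → not met
3. condition 'offers permanent makeup' does not hold → requirement n/a → met
4. client consent form absent → not met
5. sanitation citations on record 4 > 2 → not met
6. aftercare instruction sheet present → met
7. professional liability coverage $600,000 ≥ $550,000 → met
8. body-art establishment permit present → met
Not met: 1, 2, 4, 5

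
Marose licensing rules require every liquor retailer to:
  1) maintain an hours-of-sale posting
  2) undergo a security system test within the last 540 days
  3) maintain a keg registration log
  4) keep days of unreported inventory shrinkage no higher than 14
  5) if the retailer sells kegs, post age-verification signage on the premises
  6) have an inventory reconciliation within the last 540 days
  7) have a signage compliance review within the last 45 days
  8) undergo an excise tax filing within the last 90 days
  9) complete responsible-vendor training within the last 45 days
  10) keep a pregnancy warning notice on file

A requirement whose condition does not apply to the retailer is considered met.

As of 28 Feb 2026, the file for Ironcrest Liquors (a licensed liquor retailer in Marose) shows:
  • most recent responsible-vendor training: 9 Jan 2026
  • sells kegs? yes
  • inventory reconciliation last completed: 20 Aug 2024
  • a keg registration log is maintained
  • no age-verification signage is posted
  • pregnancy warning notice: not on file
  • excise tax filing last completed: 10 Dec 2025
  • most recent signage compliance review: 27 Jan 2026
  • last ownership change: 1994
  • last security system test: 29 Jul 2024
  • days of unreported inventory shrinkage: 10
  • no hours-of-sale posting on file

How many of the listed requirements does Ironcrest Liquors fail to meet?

1. hours-of-sale posting absent → not met
2. security system test 579 days ago vs limit 540 → not met
3. keg registration log present → met
4. days of unreported inventory shrinkage 10 ≤ 14 → met
5. condition 'sells kegs' holds; age-verification signage absent → not met
6. inventory reconciliation 557 days ago vs limit 540 → not met
7. signage compliance review 32 days ago vs limit 45 → met
8. excise tax filing 80 days ago vs limit 90 → met
9. responsible-vendor training 50 days ago vs limit 45 → not met
10. pregnancy warning notice absent → not met
Not met: 6 of 10

6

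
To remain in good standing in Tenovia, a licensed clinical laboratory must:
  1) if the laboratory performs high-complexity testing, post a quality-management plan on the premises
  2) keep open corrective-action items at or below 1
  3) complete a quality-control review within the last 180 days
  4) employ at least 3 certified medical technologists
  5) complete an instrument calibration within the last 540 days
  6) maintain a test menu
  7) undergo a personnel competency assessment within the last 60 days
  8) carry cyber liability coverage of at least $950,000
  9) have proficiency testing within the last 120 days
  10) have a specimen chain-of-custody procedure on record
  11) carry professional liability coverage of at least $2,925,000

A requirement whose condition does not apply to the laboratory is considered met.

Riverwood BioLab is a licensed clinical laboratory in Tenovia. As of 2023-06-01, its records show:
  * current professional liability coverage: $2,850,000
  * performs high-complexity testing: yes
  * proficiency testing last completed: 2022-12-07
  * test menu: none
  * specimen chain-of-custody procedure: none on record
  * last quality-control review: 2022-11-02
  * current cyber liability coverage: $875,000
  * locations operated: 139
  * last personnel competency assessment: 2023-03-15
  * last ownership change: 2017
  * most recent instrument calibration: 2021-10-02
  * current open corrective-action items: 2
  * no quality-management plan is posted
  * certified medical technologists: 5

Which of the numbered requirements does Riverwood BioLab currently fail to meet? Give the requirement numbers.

1. condition 'performs high-complexity testing' holds; quality-management plan absent → not met
2. open corrective-action items 2 > 1 → not met
3. quality-control review 211 days ago vs limit 180 → not met
4. certified medical technologists 5 ≥ 3 → met
5. instrument calibration 607 days ago vs limit 540 → not met
6. test menu absent → not met
7. personnel competency assessment 78 days ago vs limit 60 → not met
8. cyber liability coverage $875,000 < $950,000 → not met
9. proficiency testing 176 days ago vs limit 120 → not met
10. specimen chain-of-custody procedure absent → not met
11. professional liability coverage $2,850,000 < $2,925,000 → not met
Not met: 1, 2, 3, 5, 6, 7, 8, 9, 10, 11

1, 2, 3, 5, 6, 7, 8, 9, 10, 11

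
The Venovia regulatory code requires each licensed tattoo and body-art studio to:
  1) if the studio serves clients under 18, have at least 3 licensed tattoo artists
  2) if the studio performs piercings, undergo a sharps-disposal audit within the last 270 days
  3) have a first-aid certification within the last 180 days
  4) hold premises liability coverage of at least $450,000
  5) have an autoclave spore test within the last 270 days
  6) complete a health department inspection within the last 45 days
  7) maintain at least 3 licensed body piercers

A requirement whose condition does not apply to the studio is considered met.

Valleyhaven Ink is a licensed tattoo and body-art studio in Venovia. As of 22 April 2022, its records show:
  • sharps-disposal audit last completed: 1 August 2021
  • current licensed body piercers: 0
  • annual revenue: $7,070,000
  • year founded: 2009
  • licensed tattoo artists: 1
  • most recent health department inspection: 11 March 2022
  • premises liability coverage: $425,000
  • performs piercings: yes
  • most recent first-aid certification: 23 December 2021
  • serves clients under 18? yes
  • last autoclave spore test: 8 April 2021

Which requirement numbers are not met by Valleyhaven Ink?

1. condition 'serves clients under 18' holds; licensed tattoo artists 1 < 3 → not met
2. condition 'performs piercings' holds; sharps-disposal audit 264 days ago vs limit 270 → met
3. first-aid certification 120 days ago vs limit 180 → met
4. premises liability coverage $425,000 < $450,000 → not met
5. autoclave spore test 379 days ago vs limit 270 → not met
6. health department inspection 42 days ago vs limit 45 → met
7. licensed body piercers 0 < 3 → not met
Not met: 1, 4, 5, 7

1, 4, 5, 7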